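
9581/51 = 187 + 44/51 = 187.86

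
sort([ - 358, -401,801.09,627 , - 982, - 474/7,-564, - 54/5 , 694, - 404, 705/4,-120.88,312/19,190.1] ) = [  -  982, - 564, - 404, - 401, - 358, - 120.88 , - 474/7, - 54/5,312/19,705/4, 190.1, 627,694,801.09 ] 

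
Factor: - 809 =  - 809^1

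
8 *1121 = 8968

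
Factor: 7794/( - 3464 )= -9/4=- 2^( - 2) * 3^2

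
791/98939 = 791/98939 = 0.01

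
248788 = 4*62197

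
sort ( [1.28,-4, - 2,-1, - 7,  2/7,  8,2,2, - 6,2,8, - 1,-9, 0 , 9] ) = [-9,  -  7,-6,- 4, - 2, - 1,-1,0, 2/7, 1.28,2,2,2,8,8,9 ] 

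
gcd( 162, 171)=9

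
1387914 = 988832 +399082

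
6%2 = 0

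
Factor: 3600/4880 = 45/61 = 3^2 * 5^1*61^(-1 ) 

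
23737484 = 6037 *3932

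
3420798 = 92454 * 37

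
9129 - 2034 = 7095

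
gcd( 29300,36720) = 20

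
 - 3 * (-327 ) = 981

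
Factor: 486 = 2^1 * 3^5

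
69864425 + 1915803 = 71780228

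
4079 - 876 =3203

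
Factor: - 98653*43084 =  - 4250365852  =  - 2^2 * 47^1*2099^1*10771^1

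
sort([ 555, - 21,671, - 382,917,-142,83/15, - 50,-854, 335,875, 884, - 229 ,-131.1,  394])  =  [  -  854, - 382, - 229 ,-142, - 131.1,-50, - 21,  83/15 , 335, 394, 555,671, 875, 884,917 ]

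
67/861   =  67/861 = 0.08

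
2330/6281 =2330/6281 = 0.37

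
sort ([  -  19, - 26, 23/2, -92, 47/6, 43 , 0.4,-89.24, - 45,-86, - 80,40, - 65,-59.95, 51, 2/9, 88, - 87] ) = [ - 92,-89.24,  -  87,-86, - 80,  -  65, - 59.95 ,-45,-26,-19,  2/9,0.4, 47/6,23/2 , 40  ,  43,51, 88 ] 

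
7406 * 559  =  4139954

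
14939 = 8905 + 6034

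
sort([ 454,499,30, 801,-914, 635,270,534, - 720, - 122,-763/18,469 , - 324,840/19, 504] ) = [ - 914, - 720, - 324, - 122,-763/18,30, 840/19,270,454,469,499,504, 534,  635, 801]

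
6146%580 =346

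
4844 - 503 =4341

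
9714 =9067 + 647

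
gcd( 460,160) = 20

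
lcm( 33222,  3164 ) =66444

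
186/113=186/113=1.65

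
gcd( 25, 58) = 1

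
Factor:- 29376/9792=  - 3 = -3^1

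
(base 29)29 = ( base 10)67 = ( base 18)3d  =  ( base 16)43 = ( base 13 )52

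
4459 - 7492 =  - 3033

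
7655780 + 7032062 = 14687842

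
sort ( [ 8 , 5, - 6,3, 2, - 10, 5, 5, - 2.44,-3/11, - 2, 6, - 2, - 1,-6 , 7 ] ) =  [ - 10, - 6,  -  6 , - 2.44, - 2,- 2,  -  1, - 3/11,2 , 3 , 5,5,5, 6,7,8] 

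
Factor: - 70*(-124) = 8680 = 2^3*5^1*7^1 * 31^1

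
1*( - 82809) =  - 82809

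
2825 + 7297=10122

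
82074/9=27358/3= 9119.33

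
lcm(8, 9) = 72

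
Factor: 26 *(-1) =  - 2^1*13^1 = -26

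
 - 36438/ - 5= 7287+3/5 = 7287.60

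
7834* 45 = 352530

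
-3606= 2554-6160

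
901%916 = 901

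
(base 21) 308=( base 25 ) 236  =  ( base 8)2463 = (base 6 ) 10055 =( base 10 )1331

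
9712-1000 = 8712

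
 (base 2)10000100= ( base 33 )40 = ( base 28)4k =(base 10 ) 132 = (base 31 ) 48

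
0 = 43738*0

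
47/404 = 47/404=0.12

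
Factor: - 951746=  - 2^1 *467^1 * 1019^1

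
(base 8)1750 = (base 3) 1101001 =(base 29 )15E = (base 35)SK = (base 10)1000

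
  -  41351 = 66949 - 108300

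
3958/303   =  13 + 19/303 =13.06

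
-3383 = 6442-9825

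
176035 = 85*2071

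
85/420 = 17/84 = 0.20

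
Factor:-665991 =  - 3^2*73999^1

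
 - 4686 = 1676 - 6362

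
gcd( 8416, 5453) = 1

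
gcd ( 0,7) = 7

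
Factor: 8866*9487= 2^1*11^1*13^1*31^1 * 53^1*179^1 = 84111742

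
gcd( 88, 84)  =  4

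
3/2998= 3/2998 = 0.00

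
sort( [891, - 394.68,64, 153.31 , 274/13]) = [-394.68, 274/13,64,153.31, 891 ]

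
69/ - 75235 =  -  1 + 75166/75235 = -  0.00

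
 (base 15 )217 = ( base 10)472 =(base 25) im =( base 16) 1D8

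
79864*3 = 239592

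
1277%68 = 53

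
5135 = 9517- 4382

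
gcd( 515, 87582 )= 1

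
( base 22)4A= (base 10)98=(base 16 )62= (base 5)343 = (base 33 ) 2w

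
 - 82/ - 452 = 41/226=0.18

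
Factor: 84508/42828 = 21127/10707 = 3^( - 1)*37^1*43^( - 1 )*83^(-1)*571^1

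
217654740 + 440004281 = 657659021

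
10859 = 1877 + 8982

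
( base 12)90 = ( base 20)58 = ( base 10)108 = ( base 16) 6C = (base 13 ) 84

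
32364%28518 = 3846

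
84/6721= 84/6721 = 0.01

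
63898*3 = 191694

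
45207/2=45207/2 = 22603.50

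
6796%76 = 32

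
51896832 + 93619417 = 145516249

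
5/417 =5/417 = 0.01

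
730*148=108040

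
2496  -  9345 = -6849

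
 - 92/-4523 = 92/4523   =  0.02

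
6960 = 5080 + 1880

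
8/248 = 1/31 = 0.03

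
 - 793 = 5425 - 6218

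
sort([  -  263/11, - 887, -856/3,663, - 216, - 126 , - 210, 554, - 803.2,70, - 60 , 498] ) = [ - 887, - 803.2 , - 856/3, - 216, - 210, - 126, - 60, - 263/11,70, 498 , 554, 663]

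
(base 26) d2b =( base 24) F8J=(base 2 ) 10001010010011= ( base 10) 8851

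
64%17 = 13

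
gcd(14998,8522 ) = 2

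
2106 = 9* 234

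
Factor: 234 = 2^1*3^2*13^1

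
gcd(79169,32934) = 1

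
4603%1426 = 325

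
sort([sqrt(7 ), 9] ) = [ sqrt(7 ), 9] 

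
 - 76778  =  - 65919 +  - 10859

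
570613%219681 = 131251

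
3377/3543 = 3377/3543 = 0.95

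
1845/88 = 1845/88 = 20.97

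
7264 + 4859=12123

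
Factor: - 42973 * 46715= - 2007483695 = - 5^1 * 7^2 *877^1*9343^1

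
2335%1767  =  568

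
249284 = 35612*7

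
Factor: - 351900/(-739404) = 425/893 = 5^2*17^1* 19^ ( - 1 )*47^(-1) 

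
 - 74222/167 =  - 445+93/167 =- 444.44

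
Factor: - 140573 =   -  17^1 * 8269^1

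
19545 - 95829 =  - 76284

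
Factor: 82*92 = 7544 = 2^3*23^1*41^1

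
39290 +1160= 40450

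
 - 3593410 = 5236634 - 8830044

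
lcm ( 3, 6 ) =6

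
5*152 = 760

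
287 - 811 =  - 524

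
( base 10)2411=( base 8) 4553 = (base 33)272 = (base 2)100101101011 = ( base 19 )6CH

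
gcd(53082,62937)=27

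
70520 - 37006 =33514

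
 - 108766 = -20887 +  - 87879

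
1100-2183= - 1083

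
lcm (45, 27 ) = 135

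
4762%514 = 136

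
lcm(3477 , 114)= 6954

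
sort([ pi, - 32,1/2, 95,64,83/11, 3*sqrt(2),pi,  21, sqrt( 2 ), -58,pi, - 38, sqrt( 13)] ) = [ - 58, - 38, - 32,1/2,sqrt(2),  pi,pi, pi, sqrt( 13),  3*sqrt(2 ),83/11, 21,64,95]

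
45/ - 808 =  - 1  +  763/808 = - 0.06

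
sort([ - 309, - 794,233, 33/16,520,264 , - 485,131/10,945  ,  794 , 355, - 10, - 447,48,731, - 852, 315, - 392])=[ - 852, - 794,- 485, - 447, - 392, - 309, - 10,33/16, 131/10,48,233,264,315, 355, 520,731,794,945]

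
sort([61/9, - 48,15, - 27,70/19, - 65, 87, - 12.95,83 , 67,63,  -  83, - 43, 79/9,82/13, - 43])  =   [ - 83, - 65, - 48, - 43,-43, - 27, - 12.95,70/19,82/13,61/9 , 79/9, 15,63,67,83, 87 ] 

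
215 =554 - 339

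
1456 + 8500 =9956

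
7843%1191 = 697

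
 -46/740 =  - 1+347/370 = -0.06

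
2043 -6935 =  - 4892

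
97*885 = 85845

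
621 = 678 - 57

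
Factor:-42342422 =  - 2^1*41^1*516371^1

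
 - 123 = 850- 973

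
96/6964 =24/1741 = 0.01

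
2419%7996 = 2419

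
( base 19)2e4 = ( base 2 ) 1111100000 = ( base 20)29C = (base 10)992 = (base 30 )132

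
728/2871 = 728/2871 = 0.25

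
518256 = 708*732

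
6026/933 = 6026/933  =  6.46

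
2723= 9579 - 6856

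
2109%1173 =936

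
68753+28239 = 96992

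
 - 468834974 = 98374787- 567209761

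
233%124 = 109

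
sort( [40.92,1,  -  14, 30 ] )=[  -  14,1,30, 40.92 ]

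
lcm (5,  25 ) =25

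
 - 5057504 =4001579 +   -  9059083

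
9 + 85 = 94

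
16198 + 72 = 16270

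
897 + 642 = 1539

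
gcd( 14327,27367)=1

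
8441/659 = 12 + 533/659  =  12.81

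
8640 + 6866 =15506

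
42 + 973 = 1015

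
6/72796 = 3/36398 = 0.00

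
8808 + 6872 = 15680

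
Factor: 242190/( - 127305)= - 2^1*3^1*13^1*41^( - 1 ) = - 78/41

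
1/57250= 1/57250 = 0.00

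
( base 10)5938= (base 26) 8KA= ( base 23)b54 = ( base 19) G8A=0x1732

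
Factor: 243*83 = 3^5 * 83^1 = 20169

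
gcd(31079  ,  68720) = 1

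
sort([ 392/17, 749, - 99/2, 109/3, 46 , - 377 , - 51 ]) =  [-377, - 51, - 99/2,392/17,109/3,  46,749 ] 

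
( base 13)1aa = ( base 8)465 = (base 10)309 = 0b100110101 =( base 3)102110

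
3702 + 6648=10350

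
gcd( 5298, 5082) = 6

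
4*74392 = 297568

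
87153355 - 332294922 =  - 245141567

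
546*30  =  16380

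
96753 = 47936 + 48817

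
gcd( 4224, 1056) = 1056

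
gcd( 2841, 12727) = 1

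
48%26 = 22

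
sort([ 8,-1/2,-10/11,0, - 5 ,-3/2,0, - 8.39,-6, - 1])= [  -  8.39 , - 6,  -  5,  -  3/2, - 1, - 10/11, - 1/2,0,  0, 8]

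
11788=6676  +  5112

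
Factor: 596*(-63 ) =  - 37548 = -2^2 * 3^2*7^1 * 149^1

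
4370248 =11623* 376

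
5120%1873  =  1374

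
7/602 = 1/86 =0.01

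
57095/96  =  57095/96= 594.74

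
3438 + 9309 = 12747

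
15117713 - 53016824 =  - 37899111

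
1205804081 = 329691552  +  876112529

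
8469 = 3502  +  4967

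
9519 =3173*3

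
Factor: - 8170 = - 2^1 *5^1 * 19^1 * 43^1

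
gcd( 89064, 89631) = 9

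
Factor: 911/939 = 3^(  -  1 )* 313^ ( - 1 ) * 911^1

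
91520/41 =91520/41 = 2232.20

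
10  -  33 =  - 23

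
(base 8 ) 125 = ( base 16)55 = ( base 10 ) 85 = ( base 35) 2f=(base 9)104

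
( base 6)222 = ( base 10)86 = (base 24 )3E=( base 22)3k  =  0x56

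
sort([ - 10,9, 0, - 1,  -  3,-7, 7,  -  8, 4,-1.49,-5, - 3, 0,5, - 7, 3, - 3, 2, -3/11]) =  [  -  10, - 8, - 7, - 7, - 5,  -  3, - 3, - 3, - 1.49,- 1,  -  3/11 , 0, 0 , 2,3,4,5,7 , 9]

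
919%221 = 35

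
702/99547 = 702/99547 = 0.01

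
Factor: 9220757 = 7^1 *13^1*19^1*5333^1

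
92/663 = 92/663 = 0.14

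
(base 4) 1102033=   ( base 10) 5263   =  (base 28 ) 6JR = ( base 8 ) 12217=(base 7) 21226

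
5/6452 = 5/6452  =  0.00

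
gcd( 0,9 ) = 9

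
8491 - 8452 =39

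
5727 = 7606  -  1879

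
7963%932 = 507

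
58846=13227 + 45619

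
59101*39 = 2304939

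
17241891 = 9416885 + 7825006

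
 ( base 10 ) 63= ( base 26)2b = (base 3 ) 2100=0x3F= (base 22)2j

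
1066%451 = 164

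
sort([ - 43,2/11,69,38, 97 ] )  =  [ - 43,2/11, 38, 69 , 97]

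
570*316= 180120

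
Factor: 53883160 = 2^3*5^1*29^1*46451^1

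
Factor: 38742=2^1*3^1 * 11^1*587^1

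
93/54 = 31/18= 1.72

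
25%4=1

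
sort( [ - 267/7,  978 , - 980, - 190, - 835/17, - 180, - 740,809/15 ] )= [ - 980, - 740, - 190, - 180, - 835/17, - 267/7, 809/15,978 ]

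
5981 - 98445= - 92464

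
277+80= 357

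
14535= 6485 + 8050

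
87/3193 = 87/3193  =  0.03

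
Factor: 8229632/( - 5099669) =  - 2^8*17^1 * 31^1*61^1*5099669^( - 1)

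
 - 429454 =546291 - 975745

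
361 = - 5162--5523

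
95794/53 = 1807  +  23/53= 1807.43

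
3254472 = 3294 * 988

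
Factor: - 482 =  - 2^1 * 241^1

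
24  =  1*24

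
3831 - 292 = 3539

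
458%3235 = 458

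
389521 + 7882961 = 8272482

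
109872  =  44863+65009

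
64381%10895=9906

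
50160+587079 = 637239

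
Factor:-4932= -2^2*3^2*137^1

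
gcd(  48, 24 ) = 24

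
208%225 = 208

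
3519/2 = 1759 + 1/2 = 1759.50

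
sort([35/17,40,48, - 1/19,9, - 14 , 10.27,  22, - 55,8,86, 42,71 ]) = [-55 ,-14 ,-1/19,35/17, 8, 9 , 10.27, 22,40,42, 48, 71,86 ] 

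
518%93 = 53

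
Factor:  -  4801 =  - 4801^1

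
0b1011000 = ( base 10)88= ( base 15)5d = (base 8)130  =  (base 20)48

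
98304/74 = 49152/37 = 1328.43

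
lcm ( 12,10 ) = 60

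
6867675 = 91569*75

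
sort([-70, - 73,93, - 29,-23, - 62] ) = [ - 73,-70, - 62,  -  29, - 23,93] 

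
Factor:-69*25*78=- 134550 = - 2^1*3^2 * 5^2*13^1*23^1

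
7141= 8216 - 1075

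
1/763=1/763= 0.00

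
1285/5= 257 = 257.00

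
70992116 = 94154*754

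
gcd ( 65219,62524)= 539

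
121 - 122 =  - 1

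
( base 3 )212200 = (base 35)I9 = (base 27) ni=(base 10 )639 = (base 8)1177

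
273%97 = 79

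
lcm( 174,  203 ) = 1218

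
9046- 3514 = 5532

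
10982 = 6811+4171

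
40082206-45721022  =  -5638816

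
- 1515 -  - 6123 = 4608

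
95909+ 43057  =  138966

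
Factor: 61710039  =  3^3*73^1*131^1*239^1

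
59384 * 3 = 178152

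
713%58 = 17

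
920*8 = 7360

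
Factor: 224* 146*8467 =276904768  =  2^6* 7^1*73^1*8467^1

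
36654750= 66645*550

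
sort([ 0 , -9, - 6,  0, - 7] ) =[ - 9, - 7, - 6 , 0, 0] 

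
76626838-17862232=58764606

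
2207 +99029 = 101236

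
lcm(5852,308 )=5852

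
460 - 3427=-2967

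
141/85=1+56/85 = 1.66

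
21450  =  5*4290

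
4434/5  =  886+4/5 = 886.80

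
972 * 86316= 83899152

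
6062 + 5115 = 11177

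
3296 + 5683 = 8979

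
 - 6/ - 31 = 6/31 = 0.19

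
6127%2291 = 1545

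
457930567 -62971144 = 394959423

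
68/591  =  68/591  =  0.12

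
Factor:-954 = -2^1*3^2*53^1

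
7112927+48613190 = 55726117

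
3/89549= 3/89549=0.00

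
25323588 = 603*41996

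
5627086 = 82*68623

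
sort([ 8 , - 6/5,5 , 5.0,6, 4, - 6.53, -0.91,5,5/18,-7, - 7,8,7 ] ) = [ -7,-7,- 6.53, - 6/5, - 0.91 , 5/18,4,5, 5.0,5,  6,7, 8,8] 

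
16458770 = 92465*178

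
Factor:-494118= - 2^1*3^2*97^1*283^1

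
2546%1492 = 1054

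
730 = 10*73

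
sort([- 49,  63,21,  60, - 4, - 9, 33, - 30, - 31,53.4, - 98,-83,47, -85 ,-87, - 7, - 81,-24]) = [ - 98, - 87,- 85, - 83,- 81,-49, - 31,-30,-24,-9,-7, - 4, 21 , 33,47,  53.4, 60,63]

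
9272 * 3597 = 33351384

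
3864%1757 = 350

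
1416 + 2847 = 4263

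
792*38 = 30096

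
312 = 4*78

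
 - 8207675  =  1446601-9654276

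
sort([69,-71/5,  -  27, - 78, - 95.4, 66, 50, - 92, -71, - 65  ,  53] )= [ -95.4, - 92, - 78, - 71, - 65, - 27, - 71/5,50,53,66,69]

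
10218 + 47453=57671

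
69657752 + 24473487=94131239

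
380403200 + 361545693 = 741948893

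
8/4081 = 8/4081 = 0.00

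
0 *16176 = 0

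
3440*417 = 1434480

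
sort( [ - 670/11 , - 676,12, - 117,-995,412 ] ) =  [ - 995, - 676, - 117,-670/11, 12, 412 ]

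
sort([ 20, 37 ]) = [ 20, 37]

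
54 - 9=45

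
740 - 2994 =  - 2254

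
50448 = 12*4204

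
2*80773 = 161546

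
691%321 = 49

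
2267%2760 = 2267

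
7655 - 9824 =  - 2169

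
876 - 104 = 772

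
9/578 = 9/578 = 0.02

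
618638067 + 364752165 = 983390232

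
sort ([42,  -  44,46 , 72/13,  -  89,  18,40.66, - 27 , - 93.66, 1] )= [ - 93.66, - 89,-44, - 27, 1, 72/13,18, 40.66,  42,  46] 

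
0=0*167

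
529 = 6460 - 5931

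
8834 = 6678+2156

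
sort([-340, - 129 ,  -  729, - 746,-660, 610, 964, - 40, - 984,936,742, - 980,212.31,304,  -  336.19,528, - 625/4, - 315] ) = [ - 984 , - 980 , -746, - 729, - 660, - 340,  -  336.19, - 315, - 625/4,-129,-40,212.31,  304,528, 610,742 , 936,964]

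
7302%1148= 414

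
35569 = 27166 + 8403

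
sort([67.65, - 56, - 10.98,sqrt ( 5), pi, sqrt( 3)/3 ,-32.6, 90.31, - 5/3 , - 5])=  [ - 56, - 32.6, - 10.98, - 5,  -  5/3, sqrt(3)/3,  sqrt( 5), pi, 67.65,90.31] 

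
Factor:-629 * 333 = -3^2*17^1 *37^2 = - 209457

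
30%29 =1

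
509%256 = 253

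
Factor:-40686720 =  - 2^7*3^1*5^1 * 21191^1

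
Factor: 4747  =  47^1 * 101^1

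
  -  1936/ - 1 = 1936/1 = 1936.00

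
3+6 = 9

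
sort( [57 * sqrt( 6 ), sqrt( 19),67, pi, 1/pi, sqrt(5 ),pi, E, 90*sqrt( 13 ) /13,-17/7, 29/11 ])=[ - 17/7,1/pi, sqrt( 5), 29/11, E,  pi,  pi,sqrt( 19),  90*sqrt(13)/13, 67, 57*sqrt( 6)]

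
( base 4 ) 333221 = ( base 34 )3hr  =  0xFE9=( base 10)4073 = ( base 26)60H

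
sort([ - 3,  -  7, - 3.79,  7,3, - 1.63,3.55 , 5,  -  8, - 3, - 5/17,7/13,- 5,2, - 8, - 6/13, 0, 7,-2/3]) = [ - 8, - 8 , - 7, - 5,- 3.79, - 3,  -  3, - 1.63, - 2/3,-6/13,  -  5/17,0, 7/13, 2,  3 , 3.55, 5, 7 , 7 ] 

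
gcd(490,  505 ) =5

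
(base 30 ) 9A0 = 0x20D0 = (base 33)7ni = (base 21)J10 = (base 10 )8400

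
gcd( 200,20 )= 20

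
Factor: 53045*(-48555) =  - 3^2*5^2*13^1*83^1 * 103^2 = -2575599975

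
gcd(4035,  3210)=15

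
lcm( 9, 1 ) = 9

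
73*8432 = 615536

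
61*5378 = 328058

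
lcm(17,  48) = 816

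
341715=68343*5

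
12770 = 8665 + 4105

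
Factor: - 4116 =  - 2^2*3^1*7^3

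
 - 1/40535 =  - 1 +40534/40535 = - 0.00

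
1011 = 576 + 435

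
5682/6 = 947=947.00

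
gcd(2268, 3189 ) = 3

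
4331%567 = 362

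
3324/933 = 3 + 175/311 = 3.56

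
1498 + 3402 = 4900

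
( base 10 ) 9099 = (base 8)21613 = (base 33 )8BO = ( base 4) 2032023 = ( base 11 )6922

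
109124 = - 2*(-54562) 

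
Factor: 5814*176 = 1023264= 2^5*3^2* 11^1*17^1*19^1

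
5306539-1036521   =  4270018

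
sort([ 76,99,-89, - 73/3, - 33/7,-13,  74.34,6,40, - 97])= [  -  97,  -  89, - 73/3,-13,-33/7, 6, 40, 74.34,76,  99 ] 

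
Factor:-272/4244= - 2^2* 17^1*1061^(-1)= -68/1061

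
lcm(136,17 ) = 136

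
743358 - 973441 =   -  230083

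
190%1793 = 190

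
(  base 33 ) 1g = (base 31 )1I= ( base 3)1211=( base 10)49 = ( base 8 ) 61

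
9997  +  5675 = 15672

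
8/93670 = 4/46835 =0.00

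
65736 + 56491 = 122227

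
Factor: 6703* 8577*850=48867886350= 2^1*3^2*5^2*17^1*953^1*6703^1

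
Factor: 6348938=2^1*269^1*11801^1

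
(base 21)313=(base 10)1347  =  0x543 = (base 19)3dh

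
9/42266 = 9/42266 = 0.00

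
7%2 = 1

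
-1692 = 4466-6158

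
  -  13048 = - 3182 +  - 9866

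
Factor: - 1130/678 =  - 5/3 = - 3^( - 1 )*5^1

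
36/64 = 9/16 = 0.56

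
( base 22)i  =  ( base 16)12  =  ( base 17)11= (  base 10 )18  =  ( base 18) 10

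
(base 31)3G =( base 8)155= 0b1101101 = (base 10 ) 109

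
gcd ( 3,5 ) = 1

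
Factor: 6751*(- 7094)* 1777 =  - 2^1*  43^1*157^1 * 1777^1*3547^1 = - 85103362538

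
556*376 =209056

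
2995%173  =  54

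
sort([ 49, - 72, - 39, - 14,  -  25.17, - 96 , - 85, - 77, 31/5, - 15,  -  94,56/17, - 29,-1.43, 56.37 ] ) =[ - 96, - 94,  -  85, - 77, - 72, - 39, - 29,-25.17, - 15, - 14,- 1.43, 56/17, 31/5,49,  56.37 ]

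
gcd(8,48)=8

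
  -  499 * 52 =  - 25948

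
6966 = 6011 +955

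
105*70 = 7350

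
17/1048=17/1048 =0.02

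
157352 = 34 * 4628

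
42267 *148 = 6255516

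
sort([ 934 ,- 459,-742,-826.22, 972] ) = [ - 826.22, - 742, - 459, 934, 972] 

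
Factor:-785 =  - 5^1*157^1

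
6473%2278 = 1917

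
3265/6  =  544+1/6   =  544.17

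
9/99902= 9/99902 = 0.00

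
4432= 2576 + 1856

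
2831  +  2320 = 5151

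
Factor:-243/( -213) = 3^4*71^(-1 ) = 81/71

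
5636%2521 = 594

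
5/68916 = 5/68916 = 0.00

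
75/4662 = 25/1554= 0.02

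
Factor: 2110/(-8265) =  - 422/1653 = - 2^1 * 3^( - 1 )*19^(  -  1 ) * 29^( - 1) *211^1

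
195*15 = 2925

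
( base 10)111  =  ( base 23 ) 4J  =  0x6f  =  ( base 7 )216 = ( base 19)5G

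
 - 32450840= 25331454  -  57782294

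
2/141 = 2/141 = 0.01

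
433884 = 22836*19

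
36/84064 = 9/21016  =  0.00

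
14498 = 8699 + 5799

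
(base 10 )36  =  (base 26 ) 1A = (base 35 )11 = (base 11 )33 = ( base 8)44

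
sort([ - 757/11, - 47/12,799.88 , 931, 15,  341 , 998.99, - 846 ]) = [ - 846, - 757/11, - 47/12,15, 341,799.88, 931,998.99]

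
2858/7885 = 2858/7885 = 0.36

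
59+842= 901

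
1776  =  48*37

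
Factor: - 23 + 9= -2^1*7^1 = -14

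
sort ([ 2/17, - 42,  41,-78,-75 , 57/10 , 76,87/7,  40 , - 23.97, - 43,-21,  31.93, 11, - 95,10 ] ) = [ - 95, - 78, - 75,-43,-42,-23.97,  -  21,2/17,  57/10, 10,11  ,  87/7 , 31.93,40, 41, 76] 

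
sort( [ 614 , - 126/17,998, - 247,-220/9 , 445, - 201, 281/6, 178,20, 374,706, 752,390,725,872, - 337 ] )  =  [ - 337, - 247,- 201, - 220/9, - 126/17 , 20,281/6, 178,374,390, 445, 614,706, 725,752,872 , 998] 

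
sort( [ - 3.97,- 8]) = [ - 8, - 3.97] 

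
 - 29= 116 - 145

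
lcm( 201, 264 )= 17688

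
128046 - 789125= -661079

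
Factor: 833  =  7^2*17^1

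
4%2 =0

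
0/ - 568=0/1=-  0.00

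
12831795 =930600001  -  917768206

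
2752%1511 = 1241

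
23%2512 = 23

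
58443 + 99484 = 157927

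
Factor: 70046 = 2^1*35023^1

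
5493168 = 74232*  74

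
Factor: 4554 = 2^1*3^2*11^1*23^1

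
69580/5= 13916 = 13916.00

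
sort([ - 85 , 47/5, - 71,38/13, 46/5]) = [ - 85, - 71, 38/13,46/5,47/5 ] 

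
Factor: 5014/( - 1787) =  - 2^1*23^1 * 109^1*1787^ (- 1) 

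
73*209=15257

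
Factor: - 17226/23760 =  - 2^(  -  3)*5^(-1)*29^1  =  - 29/40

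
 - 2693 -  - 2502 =  -  191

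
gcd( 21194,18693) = 1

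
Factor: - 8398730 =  - 2^1 *5^1*839873^1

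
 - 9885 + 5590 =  - 4295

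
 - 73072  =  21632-94704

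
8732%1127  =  843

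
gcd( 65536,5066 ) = 2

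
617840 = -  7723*( - 80)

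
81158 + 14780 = 95938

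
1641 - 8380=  - 6739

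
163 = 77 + 86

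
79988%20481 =18545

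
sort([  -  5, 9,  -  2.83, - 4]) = [ - 5, - 4,-2.83,9]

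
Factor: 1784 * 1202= 2144368 = 2^4*223^1 * 601^1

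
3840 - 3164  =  676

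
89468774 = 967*92522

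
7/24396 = 7/24396= 0.00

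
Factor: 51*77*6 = 2^1*3^2*7^1*11^1*17^1 = 23562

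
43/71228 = 43/71228 = 0.00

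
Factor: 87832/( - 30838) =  - 43916/15419  =  - 2^2*17^( - 1)*907^( - 1 )*10979^1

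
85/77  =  1 + 8/77 = 1.10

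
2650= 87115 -84465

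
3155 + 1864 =5019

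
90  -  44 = 46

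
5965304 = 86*69364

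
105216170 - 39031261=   66184909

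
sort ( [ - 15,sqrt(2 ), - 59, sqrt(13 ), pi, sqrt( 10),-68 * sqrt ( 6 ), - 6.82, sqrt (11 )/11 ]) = [ - 68*sqrt( 6),- 59, - 15, - 6.82, sqrt(11)/11, sqrt (2 ) , pi, sqrt (10),sqrt(13)] 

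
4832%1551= 179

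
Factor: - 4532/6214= - 2^1*11^1*13^(-1 )*103^1 * 239^( - 1 )=- 2266/3107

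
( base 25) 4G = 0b1110100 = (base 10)116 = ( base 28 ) 44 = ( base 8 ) 164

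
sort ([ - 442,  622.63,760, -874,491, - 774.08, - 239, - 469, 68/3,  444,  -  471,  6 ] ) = [ - 874,-774.08,-471,- 469, - 442, - 239,6,  68/3,444,491,622.63,760 ] 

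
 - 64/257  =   - 1 + 193/257 = - 0.25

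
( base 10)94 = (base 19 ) 4I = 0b1011110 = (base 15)64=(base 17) 59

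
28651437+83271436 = 111922873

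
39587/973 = 39587/973 = 40.69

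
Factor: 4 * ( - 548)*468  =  -1025856 =- 2^6*3^2*13^1*137^1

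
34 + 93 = 127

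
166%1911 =166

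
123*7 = 861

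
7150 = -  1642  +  8792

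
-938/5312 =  -469/2656  =  - 0.18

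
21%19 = 2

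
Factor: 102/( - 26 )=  - 3^1*13^( - 1 ) * 17^1= - 51/13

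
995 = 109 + 886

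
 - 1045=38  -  1083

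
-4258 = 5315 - 9573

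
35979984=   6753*5328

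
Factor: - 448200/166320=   -  415/154 = - 2^( - 1)*5^1*7^( - 1)*11^( - 1 )*83^1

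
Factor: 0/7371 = 0^1  =  0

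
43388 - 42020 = 1368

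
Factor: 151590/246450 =163/265 = 5^( - 1)*53^(-1 )*163^1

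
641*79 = 50639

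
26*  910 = 23660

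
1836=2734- 898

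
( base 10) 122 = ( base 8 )172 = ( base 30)42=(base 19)68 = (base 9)145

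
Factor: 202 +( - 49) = 3^2*17^1 = 153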